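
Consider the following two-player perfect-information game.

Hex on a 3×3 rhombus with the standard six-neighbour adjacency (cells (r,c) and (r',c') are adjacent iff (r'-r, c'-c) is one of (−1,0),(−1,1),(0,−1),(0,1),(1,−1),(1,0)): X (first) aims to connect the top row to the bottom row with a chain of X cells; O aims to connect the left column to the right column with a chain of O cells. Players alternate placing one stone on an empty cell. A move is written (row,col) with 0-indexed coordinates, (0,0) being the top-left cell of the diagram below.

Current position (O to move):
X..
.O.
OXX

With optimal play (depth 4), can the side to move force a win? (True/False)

O winning at [X../.O./OXX]: True

[X../.O./OXX] O move#1: (0,1):+1/XO./.O./OXX*, (0,2):+1/X.O/.O./OXX, (1,0):+1/X../OO./OXX, (1,2):+1/X../.OO/OXX
[XO./.O./OXX] X move#2: (0,2):-1/XOX/.O./OXX*, (1,0):-1/XO./XO./OXX, (1,2):-1/XO./.OX/OXX
[XOX/.O./OXX] O move#3: (1,0):-1/XOX/OO./OXX, (1,2):+1/XOX/.OO/OXX*
[XOX/.OO/OXX] end (terminal -1, X#4); searched X../.O./OXX to 4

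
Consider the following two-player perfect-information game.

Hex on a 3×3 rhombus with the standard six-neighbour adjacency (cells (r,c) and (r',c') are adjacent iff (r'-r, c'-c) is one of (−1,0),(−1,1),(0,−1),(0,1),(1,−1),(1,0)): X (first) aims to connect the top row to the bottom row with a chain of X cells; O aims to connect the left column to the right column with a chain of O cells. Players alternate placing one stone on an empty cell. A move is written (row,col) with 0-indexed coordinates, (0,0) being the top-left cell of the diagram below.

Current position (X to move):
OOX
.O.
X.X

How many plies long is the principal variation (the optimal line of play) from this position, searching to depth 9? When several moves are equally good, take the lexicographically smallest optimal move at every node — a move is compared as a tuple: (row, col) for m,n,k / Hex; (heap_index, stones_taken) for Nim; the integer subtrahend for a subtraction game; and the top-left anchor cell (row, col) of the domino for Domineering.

PV length from [OOX/.O./X.X]: 1 ply

ply 1, X at OOX/.O./X.X | (1,0)=-1→OOX/XO./X.X; (1,2)=+1→OOX/.OX/X.X*; (2,1)=-1→OOX/.O./XXX
ply 2: OOX/.OX/X.X is terminal -1 (O); from OOX/.O./X.X depth 9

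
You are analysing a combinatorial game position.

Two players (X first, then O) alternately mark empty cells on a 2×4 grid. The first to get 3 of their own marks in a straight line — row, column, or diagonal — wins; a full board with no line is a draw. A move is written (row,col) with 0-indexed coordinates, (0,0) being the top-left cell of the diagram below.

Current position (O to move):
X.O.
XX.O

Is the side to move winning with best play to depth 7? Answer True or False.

ply 1, O at X.O./XX.O | (0,1)=-1→XOO./XX.O; (0,3)=-1→X.OO/XX.O; (1,2)=+0→X.O./XXOO*
ply 2, X at X.O./XXOO | (0,1)=+0→XXO./XXOO*; (0,3)=+0→X.OX/XXOO
ply 3, O at XXO./XXOO | (0,3)=+0→XXOO/XXOO*
ply 4: XXOO/XXOO is terminal +0 (X); from X.O./XX.O depth 7

O winning at [X.O./XX.O]: False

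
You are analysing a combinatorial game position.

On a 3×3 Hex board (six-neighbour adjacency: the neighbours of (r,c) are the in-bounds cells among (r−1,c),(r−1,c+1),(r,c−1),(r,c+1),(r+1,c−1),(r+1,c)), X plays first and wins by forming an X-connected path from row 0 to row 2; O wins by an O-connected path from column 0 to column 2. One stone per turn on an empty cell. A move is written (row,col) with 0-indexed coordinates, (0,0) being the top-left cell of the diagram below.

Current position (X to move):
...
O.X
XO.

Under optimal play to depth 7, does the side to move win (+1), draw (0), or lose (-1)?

value(.../O.X/XO., X) = +1

[.../O.X/XO.] X move#1: (0,0):-1/X../O.X/XO., (0,1):-1/.X./O.X/XO., (0,2):+1/..X/O.X/XO.*, (1,1):+1/.../OXX/XO., (2,2):-1/.../O.X/XOX
[..X/O.X/XO.] O move#2: (0,0):-1/O.X/O.X/XO.*, (0,1):-1/.OX/O.X/XO., (1,1):-1/..X/OOX/XO., (2,2):-1/..X/O.X/XOO
[O.X/O.X/XO.] X move#3: (0,1):+1/OXX/O.X/XO.*, (1,1):+1/O.X/OXX/XO., (2,2):+1/O.X/O.X/XOX
[OXX/O.X/XO.] O move#4: (1,1):-1/OXX/OOX/XO.*, (2,2):-1/OXX/O.X/XOO
[OXX/OOX/XO.] X move#5: (2,2):+1/OXX/OOX/XOX*
[OXX/OOX/XOX] end (terminal -1, O#6); searched .../O.X/XO. to 7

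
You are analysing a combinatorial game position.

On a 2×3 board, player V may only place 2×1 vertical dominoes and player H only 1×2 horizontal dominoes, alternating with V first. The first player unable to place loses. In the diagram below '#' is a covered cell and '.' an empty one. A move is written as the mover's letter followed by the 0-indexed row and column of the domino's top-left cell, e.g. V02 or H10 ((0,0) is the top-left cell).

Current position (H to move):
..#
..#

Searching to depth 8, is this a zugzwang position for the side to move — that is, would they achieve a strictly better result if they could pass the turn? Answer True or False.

zugzwang(..#/..#, H) = False

ply 1, H at ..#/..# | H00=+1→###/..#*; H10=+1→..#/###
ply 2: ###/..# is terminal -1 (V); from ..#/..# depth 8
if H skipped the turn, V would face:
~ ply 1, V at ..#/..# | V00=+1→#.#/#.#*; V01=+1→.##/.##
~ ply 2: #.#/#.# is terminal -1 (H); from ..#/..# depth 8
compare (H): move=+1 vs pass=-1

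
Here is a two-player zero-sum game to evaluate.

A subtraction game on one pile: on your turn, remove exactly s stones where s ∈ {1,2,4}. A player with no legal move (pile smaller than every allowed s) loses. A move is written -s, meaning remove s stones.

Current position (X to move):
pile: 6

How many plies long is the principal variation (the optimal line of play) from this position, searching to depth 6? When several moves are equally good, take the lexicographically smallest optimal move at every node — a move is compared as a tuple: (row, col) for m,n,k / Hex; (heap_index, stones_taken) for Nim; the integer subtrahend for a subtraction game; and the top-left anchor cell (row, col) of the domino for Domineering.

[6] X move#1: -1:-1/5*, -2:-1/4, -4:-1/2
[5] O move#2: -1:-1/4, -2:+1/3*, -4:-1/1
[3] X move#3: -1:-1/2*, -2:-1/1
[2] O move#4: -1:-1/1, -2:+1/0*
[0] end (terminal -1, X#5); searched 6 to 6

PV length from [6]: 4 plies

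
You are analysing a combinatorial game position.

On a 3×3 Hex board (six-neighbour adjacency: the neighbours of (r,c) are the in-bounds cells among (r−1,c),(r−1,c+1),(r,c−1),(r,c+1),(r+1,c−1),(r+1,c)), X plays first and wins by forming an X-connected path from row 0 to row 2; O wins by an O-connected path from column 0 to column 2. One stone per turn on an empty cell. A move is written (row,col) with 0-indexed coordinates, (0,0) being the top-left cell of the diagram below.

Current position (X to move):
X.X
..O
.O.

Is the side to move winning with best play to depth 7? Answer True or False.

X winning at [X.X/..O/.O.]: True

[X.X/..O/.O.] X move#1: (0,1):-1/XXX/..O/.O., (1,0):-1/X.X/X.O/.O., (1,1):-1/X.X/.XO/.O., (2,0):+1/X.X/..O/XO.*, (2,2):-1/X.X/..O/.OX
[X.X/..O/XO.] O move#2: (0,1):-1/XOX/..O/XO.*, (1,0):-1/X.X/O.O/XO., (1,1):-1/X.X/.OO/XO., (2,2):-1/X.X/..O/XOO
[XOX/..O/XO.] X move#3: (1,0):+1/XOX/X.O/XO.*, (1,1):+1/XOX/.XO/XO., (2,2):+1/XOX/..O/XOX
[XOX/X.O/XO.] end (terminal -1, O#4); searched X.X/..O/.O. to 7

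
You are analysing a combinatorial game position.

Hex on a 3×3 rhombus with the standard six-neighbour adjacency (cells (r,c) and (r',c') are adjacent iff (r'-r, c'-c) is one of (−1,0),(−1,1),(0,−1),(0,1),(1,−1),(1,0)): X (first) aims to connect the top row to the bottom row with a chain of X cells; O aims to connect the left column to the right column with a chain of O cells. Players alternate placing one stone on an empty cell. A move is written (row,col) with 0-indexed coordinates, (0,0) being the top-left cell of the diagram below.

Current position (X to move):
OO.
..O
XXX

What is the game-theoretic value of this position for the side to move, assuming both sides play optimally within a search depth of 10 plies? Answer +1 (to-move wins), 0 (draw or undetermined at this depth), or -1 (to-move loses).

ply 1, X at OO./..O/XXX | (0,2)=-1→OOX/..O/XXX*; (1,0)=-1→OO./X.O/XXX; (1,1)=-1→OO./.XO/XXX
ply 2, O at OOX/..O/XXX | (1,0)=-1→OOX/O.O/XXX; (1,1)=+1→OOX/.OO/XXX*
ply 3: OOX/.OO/XXX is terminal -1 (X); from OO./..O/XXX depth 10

value(OO./..O/XXX, X) = -1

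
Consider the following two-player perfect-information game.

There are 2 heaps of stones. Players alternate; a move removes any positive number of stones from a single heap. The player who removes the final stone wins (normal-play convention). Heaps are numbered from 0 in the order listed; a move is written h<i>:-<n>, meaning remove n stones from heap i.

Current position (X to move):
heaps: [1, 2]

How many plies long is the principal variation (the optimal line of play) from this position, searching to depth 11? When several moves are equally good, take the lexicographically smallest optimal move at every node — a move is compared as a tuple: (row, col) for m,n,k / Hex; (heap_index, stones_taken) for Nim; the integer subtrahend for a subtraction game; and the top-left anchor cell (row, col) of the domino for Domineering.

[(1,2)] X move#1: h0:-1:-1/(0,2), h1:-1:+1/(1,1)*, h1:-2:-1/(1,0)
[(1,1)] O move#2: h0:-1:-1/(0,1)*, h1:-1:-1/(1,0)
[(0,1)] X move#3: h1:-1:+1/(0,0)*
[(0,0)] end (terminal -1, O#4); searched (1,2) to 11

PV length from [(1,2)]: 3 plies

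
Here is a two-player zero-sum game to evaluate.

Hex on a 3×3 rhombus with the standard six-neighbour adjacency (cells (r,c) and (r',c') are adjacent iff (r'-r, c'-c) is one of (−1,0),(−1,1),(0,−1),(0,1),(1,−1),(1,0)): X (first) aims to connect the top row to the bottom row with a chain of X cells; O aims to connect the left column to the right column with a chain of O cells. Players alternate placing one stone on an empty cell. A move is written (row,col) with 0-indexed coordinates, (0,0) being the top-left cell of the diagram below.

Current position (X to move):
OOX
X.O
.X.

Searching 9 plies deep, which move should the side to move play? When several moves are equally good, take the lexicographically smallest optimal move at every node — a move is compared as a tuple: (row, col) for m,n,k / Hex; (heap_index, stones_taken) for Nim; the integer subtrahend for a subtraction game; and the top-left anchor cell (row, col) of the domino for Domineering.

X's best at [OOX/X.O/.X.]: (1,1)

[OOX/X.O/.X.] X move#1: (1,1):+1/OOX/XXO/.X.*, (2,0):-1/OOX/X.O/XX., (2,2):-1/OOX/X.O/.XX
[OOX/XXO/.X.] end (terminal -1, O#2); searched OOX/X.O/.X. to 9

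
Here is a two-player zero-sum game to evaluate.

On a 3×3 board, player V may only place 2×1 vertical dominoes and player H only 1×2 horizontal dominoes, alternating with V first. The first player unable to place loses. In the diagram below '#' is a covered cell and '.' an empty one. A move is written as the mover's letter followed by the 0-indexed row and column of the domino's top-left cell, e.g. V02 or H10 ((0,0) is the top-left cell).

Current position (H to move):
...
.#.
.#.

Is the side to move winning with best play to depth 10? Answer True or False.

H winning at [.../.#./.#.]: False

[.../.#./.#.] H move#1: H00:-1/##./.#./.#.*, H01:-1/.##/.#./.#.
[##./.#./.#.] V move#2: V02:+1/###/.##/.#.*, V10:+1/##./##./##., V12:+1/##./.##/.##
[###/.##/.#.] end (terminal -1, H#3); searched .../.#./.#. to 10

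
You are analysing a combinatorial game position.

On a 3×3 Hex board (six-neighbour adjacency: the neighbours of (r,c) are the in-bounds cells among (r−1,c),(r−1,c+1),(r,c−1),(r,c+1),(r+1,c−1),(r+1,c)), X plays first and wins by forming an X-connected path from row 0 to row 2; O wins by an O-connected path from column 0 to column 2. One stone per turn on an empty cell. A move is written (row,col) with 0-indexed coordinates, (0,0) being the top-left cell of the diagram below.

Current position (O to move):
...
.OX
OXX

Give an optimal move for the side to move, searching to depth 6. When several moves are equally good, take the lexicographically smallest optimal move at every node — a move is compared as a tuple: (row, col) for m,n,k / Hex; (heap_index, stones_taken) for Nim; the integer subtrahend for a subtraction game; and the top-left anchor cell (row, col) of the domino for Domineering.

O's best at [.../.OX/OXX]: (0,2)

ply 1, O at .../.OX/OXX | (0,0)=-1→O../.OX/OXX; (0,1)=-1→.O./.OX/OXX; (0,2)=+1→..O/.OX/OXX*; (1,0)=-1→.../OOX/OXX
ply 2: ..O/.OX/OXX is terminal -1 (X); from .../.OX/OXX depth 6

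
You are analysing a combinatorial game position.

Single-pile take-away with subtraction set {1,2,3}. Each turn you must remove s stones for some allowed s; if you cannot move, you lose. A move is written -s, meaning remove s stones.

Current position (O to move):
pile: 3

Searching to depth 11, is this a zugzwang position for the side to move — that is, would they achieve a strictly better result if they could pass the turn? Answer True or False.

p1 O@[3]: -1[2]-1 -2[1]-1 -3[0]+1*
p2 X@[0] terminal -1; root [3] d11
if O skipped the turn, X would face:
~ p1 X@[3]: -1[2]-1 -2[1]-1 -3[0]+1*
~ p2 O@[0] terminal -1; root [3] d11
compare (O): move=+1 vs pass=-1

zugzwang(3, O) = False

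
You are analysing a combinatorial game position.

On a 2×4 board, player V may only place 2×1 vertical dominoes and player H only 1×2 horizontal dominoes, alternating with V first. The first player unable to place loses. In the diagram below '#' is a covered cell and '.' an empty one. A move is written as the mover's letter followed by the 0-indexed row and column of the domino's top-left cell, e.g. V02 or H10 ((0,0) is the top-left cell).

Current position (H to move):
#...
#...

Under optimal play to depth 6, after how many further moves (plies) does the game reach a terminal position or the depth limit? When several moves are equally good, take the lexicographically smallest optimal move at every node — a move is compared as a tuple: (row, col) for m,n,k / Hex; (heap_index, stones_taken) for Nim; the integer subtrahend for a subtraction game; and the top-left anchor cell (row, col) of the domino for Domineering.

ply 1, H at #.../#... | H01=+1→###./#...*; H02=+1→#.##/#...; H11=+1→#.../###.; H12=+1→#.../#.##
ply 2, V at ###./#... | V03=-1→####/#..#*
ply 3, H at ####/#..# | H11=+1→####/####*
ply 4: ####/#### is terminal -1 (V); from #.../#... depth 6

PV length from [#.../#...]: 3 plies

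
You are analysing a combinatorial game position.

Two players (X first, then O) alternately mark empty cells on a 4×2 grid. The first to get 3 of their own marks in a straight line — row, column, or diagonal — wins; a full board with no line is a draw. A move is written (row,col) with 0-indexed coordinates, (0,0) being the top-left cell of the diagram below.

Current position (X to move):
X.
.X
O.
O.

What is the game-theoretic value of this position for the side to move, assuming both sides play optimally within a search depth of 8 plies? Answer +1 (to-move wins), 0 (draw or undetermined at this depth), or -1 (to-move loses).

value(X./.X/O./O., X) = 0

[X./.X/O./O.] X move#1: (0,1):-1/XX/.X/O./O., (1,0):+0/X./XX/O./O.*, (2,1):-1/X./.X/OX/O., (3,1):-1/X./.X/O./OX
[X./XX/O./O.] O move#2: (0,1):+0/XO/XX/O./O.*, (2,1):+0/X./XX/OO/O., (3,1):+0/X./XX/O./OO
[XO/XX/O./O.] X move#3: (2,1):+0/XO/XX/OX/O.*, (3,1):+0/XO/XX/O./OX
[XO/XX/OX/O.] O move#4: (3,1):+0/XO/XX/OX/OO*
[XO/XX/OX/OO] end (terminal +0, X#5); searched X./.X/O./O. to 8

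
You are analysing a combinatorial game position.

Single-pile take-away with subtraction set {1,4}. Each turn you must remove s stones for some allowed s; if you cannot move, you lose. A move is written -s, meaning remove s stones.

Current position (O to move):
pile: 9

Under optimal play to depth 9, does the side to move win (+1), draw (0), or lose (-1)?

ply 1, O at 9 | -1=-1→8; -4=+1→5*
ply 2, X at 5 | -1=-1→4*; -4=-1→1
ply 3, O at 4 | -1=-1→3; -4=+1→0*
ply 4: 0 is terminal -1 (X); from 9 depth 9

value(9, O) = +1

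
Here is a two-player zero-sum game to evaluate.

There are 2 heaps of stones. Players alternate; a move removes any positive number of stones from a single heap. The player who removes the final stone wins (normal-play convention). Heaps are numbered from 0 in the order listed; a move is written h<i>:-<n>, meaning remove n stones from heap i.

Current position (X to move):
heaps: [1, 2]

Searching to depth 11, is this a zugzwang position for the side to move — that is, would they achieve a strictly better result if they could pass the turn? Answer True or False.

zugzwang((1,2), X) = False

[(1,2)] X move#1: h0:-1:-1/(0,2), h1:-1:+1/(1,1)*, h1:-2:-1/(1,0)
[(1,1)] O move#2: h0:-1:-1/(0,1)*, h1:-1:-1/(1,0)
[(0,1)] X move#3: h1:-1:+1/(0,0)*
[(0,0)] end (terminal -1, O#4); searched (1,2) to 11
pass branch (O moves first from the same position):
  | [(1,2)] O move#1: h0:-1:-1/(0,2), h1:-1:+1/(1,1)*, h1:-2:-1/(1,0)
  | [(1,1)] X move#2: h0:-1:-1/(0,1)*, h1:-1:-1/(1,0)
  | [(0,1)] O move#3: h1:-1:+1/(0,0)*
  | [(0,0)] end (terminal -1, X#4); searched (1,2) to 11
X moving scores +1; X passing scores -1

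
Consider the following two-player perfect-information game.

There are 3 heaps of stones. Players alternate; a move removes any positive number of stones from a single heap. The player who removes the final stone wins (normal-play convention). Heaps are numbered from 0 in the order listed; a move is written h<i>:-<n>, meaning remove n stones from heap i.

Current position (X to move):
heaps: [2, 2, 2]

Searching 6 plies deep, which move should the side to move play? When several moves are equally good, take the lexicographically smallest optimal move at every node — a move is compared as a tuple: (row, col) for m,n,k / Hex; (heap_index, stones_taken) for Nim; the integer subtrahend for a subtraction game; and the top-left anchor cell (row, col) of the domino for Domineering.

X's best at [(2,2,2)]: h0:-2

p1 X@[(2,2,2)]: h0:-1[(1,2,2)]-1 h0:-2[(0,2,2)]+1* h1:-1[(2,1,2)]-1 h1:-2[(2,0,2)]+1 h2:-1[(2,2,1)]-1 h2:-2[(2,2,0)]+1
p2 O@[(0,2,2)]: h1:-1[(0,1,2)]-1* h1:-2[(0,0,2)]-1 h2:-1[(0,2,1)]-1 h2:-2[(0,2,0)]-1
p3 X@[(0,1,2)]: h1:-1[(0,0,2)]-1 h2:-1[(0,1,1)]+1* h2:-2[(0,1,0)]-1
p4 O@[(0,1,1)]: h1:-1[(0,0,1)]-1* h2:-1[(0,1,0)]-1
p5 X@[(0,0,1)]: h2:-1[(0,0,0)]+1*
p6 O@[(0,0,0)] terminal -1; root [(2,2,2)] d6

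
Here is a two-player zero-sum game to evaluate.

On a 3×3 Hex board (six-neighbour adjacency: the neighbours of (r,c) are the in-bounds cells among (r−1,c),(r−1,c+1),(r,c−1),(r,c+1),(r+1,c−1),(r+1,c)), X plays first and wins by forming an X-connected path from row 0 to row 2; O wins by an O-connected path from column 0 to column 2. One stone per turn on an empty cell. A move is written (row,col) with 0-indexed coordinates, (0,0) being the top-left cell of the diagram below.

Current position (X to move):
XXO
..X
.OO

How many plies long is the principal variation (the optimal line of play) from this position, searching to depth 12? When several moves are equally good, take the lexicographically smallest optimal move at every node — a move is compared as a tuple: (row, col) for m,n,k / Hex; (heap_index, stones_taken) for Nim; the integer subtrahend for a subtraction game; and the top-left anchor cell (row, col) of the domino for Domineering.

PV length from [XXO/..X/.OO]: 3 plies

[XXO/..X/.OO] X move#1: (1,0):-1/XXO/X.X/.OO, (1,1):-1/XXO/.XX/.OO, (2,0):+1/XXO/..X/XOO*
[XXO/..X/XOO] O move#2: (1,0):-1/XXO/O.X/XOO*, (1,1):-1/XXO/.OX/XOO
[XXO/O.X/XOO] X move#3: (1,1):+1/XXO/OXX/XOO*
[XXO/OXX/XOO] end (terminal -1, O#4); searched XXO/..X/.OO to 12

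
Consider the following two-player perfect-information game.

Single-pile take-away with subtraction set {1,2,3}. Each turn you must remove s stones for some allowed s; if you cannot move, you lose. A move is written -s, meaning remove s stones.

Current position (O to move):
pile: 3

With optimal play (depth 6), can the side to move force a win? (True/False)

O winning at [3]: True

[3] O move#1: -1:-1/2, -2:-1/1, -3:+1/0*
[0] end (terminal -1, X#2); searched 3 to 6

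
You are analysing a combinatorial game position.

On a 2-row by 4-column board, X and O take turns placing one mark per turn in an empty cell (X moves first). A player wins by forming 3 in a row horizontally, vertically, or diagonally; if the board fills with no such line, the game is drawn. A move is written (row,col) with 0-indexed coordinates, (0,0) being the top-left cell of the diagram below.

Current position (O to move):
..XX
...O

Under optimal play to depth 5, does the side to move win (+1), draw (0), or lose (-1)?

value(..XX/...O, O) = 0

[..XX/...O] O move#1: (0,0):-1/O.XX/...O, (0,1):+0/.OXX/...O*, (1,0):-1/..XX/O..O, (1,1):-1/..XX/.O.O, (1,2):-1/..XX/..OO
[.OXX/...O] X move#2: (0,0):+0/XOXX/...O*, (1,0):+0/.OXX/X..O, (1,1):+0/.OXX/.X.O, (1,2):+0/.OXX/..XO
[XOXX/...O] O move#3: (1,0):+0/XOXX/O..O*, (1,1):+0/XOXX/.O.O, (1,2):+0/XOXX/..OO
[XOXX/O..O] X move#4: (1,1):+0/XOXX/OX.O*, (1,2):+0/XOXX/O.XO
[XOXX/OX.O] O move#5: (1,2):+0/XOXX/OXOO*
[XOXX/OXOO] end (terminal +0, X#6); searched ..XX/...O to 5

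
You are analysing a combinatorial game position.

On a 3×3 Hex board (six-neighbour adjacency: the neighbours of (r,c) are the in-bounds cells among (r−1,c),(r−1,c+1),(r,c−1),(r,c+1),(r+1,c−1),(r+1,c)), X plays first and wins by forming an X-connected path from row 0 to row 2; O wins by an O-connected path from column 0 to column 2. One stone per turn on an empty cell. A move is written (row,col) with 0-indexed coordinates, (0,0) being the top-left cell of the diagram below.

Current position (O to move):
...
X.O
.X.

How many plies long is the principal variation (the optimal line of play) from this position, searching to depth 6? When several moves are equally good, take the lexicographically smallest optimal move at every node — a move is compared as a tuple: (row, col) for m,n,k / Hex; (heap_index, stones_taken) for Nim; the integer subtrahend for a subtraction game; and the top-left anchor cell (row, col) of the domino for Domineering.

PV length from [.../X.O/.X.]: 4 plies

p1 O@[.../X.O/.X.]: (0,0)[O../X.O/.X.]-1* (0,1)[.O./X.O/.X.]-1 (0,2)[..O/X.O/.X.]-1 (1,1)[.../XOO/.X.]-1 (2,0)[.../X.O/OX.]-1 (2,2)[.../X.O/.XO]-1
p2 X@[O../X.O/.X.]: (0,1)[OX./X.O/.X.]+1* (0,2)[O.X/X.O/.X.]-1 (1,1)[O../XXO/.X.]+1 (2,0)[O../X.O/XX.]-1 (2,2)[O../X.O/.XX]-1
p3 O@[OX./X.O/.X.]: (0,2)[OXO/X.O/.X.]-1* (1,1)[OX./XOO/.X.]-1 (2,0)[OX./X.O/OX.]-1 (2,2)[OX./X.O/.XO]-1
p4 X@[OXO/X.O/.X.]: (1,1)[OXO/XXO/.X.]+1* (2,0)[OXO/X.O/XX.]+1 (2,2)[OXO/X.O/.XX]+1
p5 O@[OXO/XXO/.X.] terminal -1; root [.../X.O/.X.] d6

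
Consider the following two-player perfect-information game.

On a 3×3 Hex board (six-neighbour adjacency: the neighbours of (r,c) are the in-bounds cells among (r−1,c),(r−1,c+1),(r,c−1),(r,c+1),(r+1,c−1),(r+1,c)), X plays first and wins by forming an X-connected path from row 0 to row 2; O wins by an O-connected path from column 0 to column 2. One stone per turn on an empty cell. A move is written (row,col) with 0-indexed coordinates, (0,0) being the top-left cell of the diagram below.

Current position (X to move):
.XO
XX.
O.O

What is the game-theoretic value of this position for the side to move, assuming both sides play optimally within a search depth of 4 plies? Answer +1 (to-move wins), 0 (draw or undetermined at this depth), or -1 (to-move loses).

ply 1, X at .XO/XX./O.O | (0,0)=-1→XXO/XX./O.O; (1,2)=-1→.XO/XXX/O.O; (2,1)=+1→.XO/XX./OXO*
ply 2: .XO/XX./OXO is terminal -1 (O); from .XO/XX./O.O depth 4

value(.XO/XX./O.O, X) = +1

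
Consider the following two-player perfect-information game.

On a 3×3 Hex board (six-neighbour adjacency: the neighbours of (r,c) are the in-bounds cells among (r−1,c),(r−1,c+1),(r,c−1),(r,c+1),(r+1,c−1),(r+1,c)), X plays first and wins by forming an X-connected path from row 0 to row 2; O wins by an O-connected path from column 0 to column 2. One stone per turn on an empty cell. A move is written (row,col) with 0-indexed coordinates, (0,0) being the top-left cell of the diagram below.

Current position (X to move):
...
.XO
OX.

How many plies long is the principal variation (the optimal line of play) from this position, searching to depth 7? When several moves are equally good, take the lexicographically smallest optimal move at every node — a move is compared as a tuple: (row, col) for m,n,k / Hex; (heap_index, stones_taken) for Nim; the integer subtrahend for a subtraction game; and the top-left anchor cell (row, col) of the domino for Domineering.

p1 X@[.../.XO/OX.]: (0,0)[X../.XO/OX.]+1* (0,1)[.X./.XO/OX.]+1 (0,2)[..X/.XO/OX.]+1 (1,0)[.../XXO/OX.]+1 (2,2)[.../.XO/OXX]+1
p2 O@[X../.XO/OX.]: (0,1)[XO./.XO/OX.]-1* (0,2)[X.O/.XO/OX.]-1 (1,0)[X../OXO/OX.]-1 (2,2)[X../.XO/OXO]-1
p3 X@[XO./.XO/OX.]: (0,2)[XOX/.XO/OX.]+1* (1,0)[XO./XXO/OX.]+1 (2,2)[XO./.XO/OXX]+1
p4 O@[XOX/.XO/OX.] terminal -1; root [.../.XO/OX.] d7

PV length from [.../.XO/OX.]: 3 plies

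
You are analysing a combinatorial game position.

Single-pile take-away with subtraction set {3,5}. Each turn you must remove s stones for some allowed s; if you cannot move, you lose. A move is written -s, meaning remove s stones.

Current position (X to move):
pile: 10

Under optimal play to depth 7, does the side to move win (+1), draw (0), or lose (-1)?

value(10, X) = -1

[10] X move#1: -3:-1/7*, -5:-1/5
[7] O move#2: -3:-1/4, -5:+1/2*
[2] end (terminal -1, X#3); searched 10 to 7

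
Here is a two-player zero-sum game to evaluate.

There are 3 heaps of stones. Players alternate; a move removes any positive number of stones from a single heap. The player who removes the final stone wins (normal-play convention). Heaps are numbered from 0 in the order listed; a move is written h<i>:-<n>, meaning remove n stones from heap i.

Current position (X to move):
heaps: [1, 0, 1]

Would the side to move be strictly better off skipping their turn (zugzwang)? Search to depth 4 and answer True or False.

ply 1, X at (1,0,1) | h0:-1=-1→(0,0,1)*; h2:-1=-1→(1,0,0)
ply 2, O at (0,0,1) | h2:-1=+1→(0,0,0)*
ply 3: (0,0,0) is terminal -1 (X); from (1,0,1) depth 4
pass branch (O moves first from the same position):
  | ply 1, O at (1,0,1) | h0:-1=-1→(0,0,1)*; h2:-1=-1→(1,0,0)
  | ply 2, X at (0,0,1) | h2:-1=+1→(0,0,0)*
  | ply 3: (0,0,0) is terminal -1 (O); from (1,0,1) depth 4
X moving scores -1; X passing scores +1

zugzwang((1,0,1), X) = True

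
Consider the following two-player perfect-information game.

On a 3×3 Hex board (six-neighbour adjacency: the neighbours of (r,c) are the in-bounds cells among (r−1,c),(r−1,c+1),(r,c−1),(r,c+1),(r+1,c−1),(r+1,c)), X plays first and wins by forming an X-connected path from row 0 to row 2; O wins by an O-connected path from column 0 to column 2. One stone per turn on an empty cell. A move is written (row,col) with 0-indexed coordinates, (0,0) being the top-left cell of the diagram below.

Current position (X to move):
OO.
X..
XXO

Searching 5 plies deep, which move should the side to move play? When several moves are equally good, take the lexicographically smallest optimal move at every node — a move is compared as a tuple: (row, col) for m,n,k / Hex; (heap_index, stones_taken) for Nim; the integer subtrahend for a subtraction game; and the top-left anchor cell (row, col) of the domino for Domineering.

X's best at [OO./X../XXO]: (0,2)

[OO./X../XXO] X move#1: (0,2):+1/OOX/X../XXO*, (1,1):-1/OO./XX./XXO, (1,2):-1/OO./X.X/XXO
[OOX/X../XXO] O move#2: (1,1):-1/OOX/XO./XXO*, (1,2):-1/OOX/X.O/XXO
[OOX/XO./XXO] X move#3: (1,2):+1/OOX/XOX/XXO*
[OOX/XOX/XXO] end (terminal -1, O#4); searched OO./X../XXO to 5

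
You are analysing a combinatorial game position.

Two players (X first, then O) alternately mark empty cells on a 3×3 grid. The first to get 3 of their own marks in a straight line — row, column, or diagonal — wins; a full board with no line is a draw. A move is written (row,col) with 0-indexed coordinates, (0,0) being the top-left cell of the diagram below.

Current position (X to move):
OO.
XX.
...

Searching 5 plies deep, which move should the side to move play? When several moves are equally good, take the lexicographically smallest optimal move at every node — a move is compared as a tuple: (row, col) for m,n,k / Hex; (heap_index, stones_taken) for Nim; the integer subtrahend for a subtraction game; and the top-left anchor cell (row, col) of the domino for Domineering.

ply 1, X at OO./XX./... | (0,2)=+1→OOX/XX./...*; (1,2)=+1→OO./XXX/...; (2,0)=-1→OO./XX./X..; (2,1)=-1→OO./XX./.X.; (2,2)=-1→OO./XX./..X
ply 2, O at OOX/XX./... | (1,2)=-1→OOX/XXO/...*; (2,0)=-1→OOX/XX./O..; (2,1)=-1→OOX/XX./.O.; (2,2)=-1→OOX/XX./..O
ply 3, X at OOX/XXO/... | (2,0)=+1→OOX/XXO/X..*; (2,1)=+0→OOX/XXO/.X.; (2,2)=+0→OOX/XXO/..X
ply 4: OOX/XXO/X.. is terminal -1 (O); from OO./XX./... depth 5

X's best at [OO./XX./...]: (0,2)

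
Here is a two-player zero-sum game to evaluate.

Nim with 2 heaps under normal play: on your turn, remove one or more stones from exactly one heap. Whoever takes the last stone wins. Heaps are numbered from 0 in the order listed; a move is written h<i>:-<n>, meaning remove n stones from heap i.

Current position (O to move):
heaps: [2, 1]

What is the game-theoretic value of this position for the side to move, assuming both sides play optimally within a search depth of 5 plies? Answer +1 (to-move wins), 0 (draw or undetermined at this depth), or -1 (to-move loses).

value((2,1), O) = +1

p1 O@[(2,1)]: h0:-1[(1,1)]+1* h0:-2[(0,1)]-1 h1:-1[(2,0)]-1
p2 X@[(1,1)]: h0:-1[(0,1)]-1* h1:-1[(1,0)]-1
p3 O@[(0,1)]: h1:-1[(0,0)]+1*
p4 X@[(0,0)] terminal -1; root [(2,1)] d5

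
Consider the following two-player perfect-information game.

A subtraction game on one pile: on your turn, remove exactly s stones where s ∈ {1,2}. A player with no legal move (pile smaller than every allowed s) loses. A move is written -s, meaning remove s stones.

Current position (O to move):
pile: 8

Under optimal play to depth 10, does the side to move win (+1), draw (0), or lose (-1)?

[8] O move#1: -1:-1/7, -2:+1/6*
[6] X move#2: -1:-1/5*, -2:-1/4
[5] O move#3: -1:-1/4, -2:+1/3*
[3] X move#4: -1:-1/2*, -2:-1/1
[2] O move#5: -1:-1/1, -2:+1/0*
[0] end (terminal -1, X#6); searched 8 to 10

value(8, O) = +1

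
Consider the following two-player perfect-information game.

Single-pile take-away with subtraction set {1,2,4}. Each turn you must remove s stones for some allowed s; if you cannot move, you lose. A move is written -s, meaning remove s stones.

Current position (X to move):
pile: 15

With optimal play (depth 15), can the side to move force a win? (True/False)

X winning at [15]: False

ply 1, X at 15 | -1=-1→14*; -2=-1→13; -4=-1→11
ply 2, O at 14 | -1=-1→13; -2=+1→12*; -4=-1→10
ply 3, X at 12 | -1=-1→11*; -2=-1→10; -4=-1→8
ply 4, O at 11 | -1=-1→10; -2=+1→9*; -4=-1→7
ply 5, X at 9 | -1=-1→8*; -2=-1→7; -4=-1→5
ply 6, O at 8 | -1=-1→7; -2=+1→6*; -4=-1→4
ply 7, X at 6 | -1=-1→5*; -2=-1→4; -4=-1→2
ply 8, O at 5 | -1=-1→4; -2=+1→3*; -4=-1→1
ply 9, X at 3 | -1=-1→2*; -2=-1→1
ply 10, O at 2 | -1=-1→1; -2=+1→0*
ply 11: 0 is terminal -1 (X); from 15 depth 15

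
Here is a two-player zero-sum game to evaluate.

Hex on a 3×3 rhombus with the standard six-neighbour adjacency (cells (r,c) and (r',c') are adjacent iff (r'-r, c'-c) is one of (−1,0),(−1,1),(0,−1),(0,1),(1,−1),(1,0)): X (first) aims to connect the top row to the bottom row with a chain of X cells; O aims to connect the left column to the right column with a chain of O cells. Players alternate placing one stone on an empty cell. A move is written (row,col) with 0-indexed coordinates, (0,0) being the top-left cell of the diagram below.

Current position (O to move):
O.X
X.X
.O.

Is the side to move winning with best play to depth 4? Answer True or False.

O winning at [O.X/X.X/.O.]: False

[O.X/X.X/.O.] O move#1: (0,1):-1/OOX/X.X/.O.*, (1,1):-1/O.X/XOX/.O., (2,0):-1/O.X/X.X/OO., (2,2):-1/O.X/X.X/.OO
[OOX/X.X/.O.] X move#2: (1,1):+1/OOX/XXX/.O.*, (2,0):+1/OOX/X.X/XO., (2,2):+1/OOX/X.X/.OX
[OOX/XXX/.O.] O move#3: (2,0):-1/OOX/XXX/OO.*, (2,2):-1/OOX/XXX/.OO
[OOX/XXX/OO.] X move#4: (2,2):+1/OOX/XXX/OOX*
[OOX/XXX/OOX] end (terminal -1, O#5); searched O.X/X.X/.O. to 4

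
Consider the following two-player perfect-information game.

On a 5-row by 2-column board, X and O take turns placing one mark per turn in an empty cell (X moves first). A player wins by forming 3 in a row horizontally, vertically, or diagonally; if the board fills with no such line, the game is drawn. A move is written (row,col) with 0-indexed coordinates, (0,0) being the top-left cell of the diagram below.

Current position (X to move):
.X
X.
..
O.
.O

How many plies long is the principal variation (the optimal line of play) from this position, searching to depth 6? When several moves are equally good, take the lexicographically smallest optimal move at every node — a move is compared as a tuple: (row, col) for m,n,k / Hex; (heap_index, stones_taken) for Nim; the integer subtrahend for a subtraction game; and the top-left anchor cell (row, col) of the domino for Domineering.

p1 X@[.X/X./../O./.O]: (0,0)[XX/X./../O./.O]+0* (1,1)[.X/XX/../O./.O]+0 (2,0)[.X/X./X./O./.O]+0 (2,1)[.X/X./.X/O./.O]+0 (3,1)[.X/X./../OX/.O]+0 (4,0)[.X/X./../O./XO]+0
p2 O@[XX/X./../O./.O]: (1,1)[XX/XO/../O./.O]-1 (2,0)[XX/X./O./O./.O]+0* (2,1)[XX/X./.O/O./.O]-1 (3,1)[XX/X./../OO/.O]-1 (4,0)[XX/X./../O./OO]-1
p3 X@[XX/X./O./O./.O]: (1,1)[XX/XX/O./O./.O]-1 (2,1)[XX/X./OX/O./.O]-1 (3,1)[XX/X./O./OX/.O]-1 (4,0)[XX/X./O./O./XO]+0*
p4 O@[XX/X./O./O./XO]: (1,1)[XX/XO/O./O./XO]+0* (2,1)[XX/X./OO/O./XO]+0 (3,1)[XX/X./O./OO/XO]+0
p5 X@[XX/XO/O./O./XO]: (2,1)[XX/XO/OX/O./XO]+0* (3,1)[XX/XO/O./OX/XO]+0
p6 O@[XX/XO/OX/O./XO]: (3,1)[XX/XO/OX/OO/XO]+0*
p7 X@[XX/XO/OX/OO/XO] terminal +0; root [.X/X./../O./.O] d6

PV length from [.X/X./../O./.O]: 6 plies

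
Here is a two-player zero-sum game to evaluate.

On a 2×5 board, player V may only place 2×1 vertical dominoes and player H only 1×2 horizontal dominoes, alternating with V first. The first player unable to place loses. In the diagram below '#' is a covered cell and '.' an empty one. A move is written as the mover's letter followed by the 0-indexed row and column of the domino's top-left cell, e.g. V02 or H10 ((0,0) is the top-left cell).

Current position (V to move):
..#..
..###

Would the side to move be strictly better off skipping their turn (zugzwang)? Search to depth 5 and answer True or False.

p1 V@[..#../..###]: V00[#.#../#.###]+1* V01[.##../.####]+1
p2 H@[#.#../#.###]: H03[#.###/#.###]-1*
p3 V@[#.###/#.###]: V01[#####/#####]+1*
p4 H@[#####/#####] terminal -1; root [..#../..###] d5
suppose V passes — search the same position with H to move:
pass> p1 H@[..#../..###]: H00[###../..###]+1* H03[..###/..###]-1 H10[..#../#####]+1
pass> p2 V@[###../..###] terminal -1; root [..#../..###] d5
for V: play +1, pass -1

zugzwang(..#../..###, V) = False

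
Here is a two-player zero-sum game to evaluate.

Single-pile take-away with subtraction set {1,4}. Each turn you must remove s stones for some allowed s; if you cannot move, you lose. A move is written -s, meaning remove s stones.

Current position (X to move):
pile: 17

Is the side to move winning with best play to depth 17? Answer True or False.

ply 1, X at 17 | -1=-1→16*; -4=-1→13
ply 2, O at 16 | -1=+1→15*; -4=+1→12
ply 3, X at 15 | -1=-1→14*; -4=-1→11
ply 4, O at 14 | -1=-1→13; -4=+1→10*
ply 5, X at 10 | -1=-1→9*; -4=-1→6
ply 6, O at 9 | -1=-1→8; -4=+1→5*
ply 7, X at 5 | -1=-1→4*; -4=-1→1
ply 8, O at 4 | -1=-1→3; -4=+1→0*
ply 9: 0 is terminal -1 (X); from 17 depth 17

X winning at [17]: False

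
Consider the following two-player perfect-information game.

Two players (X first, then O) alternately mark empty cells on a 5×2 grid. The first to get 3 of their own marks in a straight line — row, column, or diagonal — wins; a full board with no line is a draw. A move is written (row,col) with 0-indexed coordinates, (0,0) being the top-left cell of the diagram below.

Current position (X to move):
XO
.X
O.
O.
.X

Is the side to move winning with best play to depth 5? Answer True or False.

X winning at [XO/.X/O./O./.X]: False

[XO/.X/O./O./.X] X move#1: (1,0):-1/XO/XX/O./O./.X*, (2,1):-1/XO/.X/OX/O./.X, (3,1):-1/XO/.X/O./OX/.X, (4,0):-1/XO/.X/O./O./XX
[XO/XX/O./O./.X] O move#2: (2,1):+0/XO/XX/OO/O./.X, (3,1):+0/XO/XX/O./OO/.X, (4,0):+1/XO/XX/O./O./OX*
[XO/XX/O./O./OX] end (terminal -1, X#3); searched XO/.X/O./O./.X to 5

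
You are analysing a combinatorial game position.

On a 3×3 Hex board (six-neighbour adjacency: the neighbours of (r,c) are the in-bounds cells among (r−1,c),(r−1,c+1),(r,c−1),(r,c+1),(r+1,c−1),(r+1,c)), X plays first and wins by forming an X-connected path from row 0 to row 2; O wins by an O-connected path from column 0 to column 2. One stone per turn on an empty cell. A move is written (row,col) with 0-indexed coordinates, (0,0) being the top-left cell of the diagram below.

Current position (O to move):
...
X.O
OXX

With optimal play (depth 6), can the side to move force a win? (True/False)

p1 O@[.../X.O/OXX]: (0,0)[O../X.O/OXX]-1 (0,1)[.O./X.O/OXX]-1 (0,2)[..O/X.O/OXX]-1 (1,1)[.../XOO/OXX]+1*
p2 X@[.../XOO/OXX] terminal -1; root [.../X.O/OXX] d6

O winning at [.../X.O/OXX]: True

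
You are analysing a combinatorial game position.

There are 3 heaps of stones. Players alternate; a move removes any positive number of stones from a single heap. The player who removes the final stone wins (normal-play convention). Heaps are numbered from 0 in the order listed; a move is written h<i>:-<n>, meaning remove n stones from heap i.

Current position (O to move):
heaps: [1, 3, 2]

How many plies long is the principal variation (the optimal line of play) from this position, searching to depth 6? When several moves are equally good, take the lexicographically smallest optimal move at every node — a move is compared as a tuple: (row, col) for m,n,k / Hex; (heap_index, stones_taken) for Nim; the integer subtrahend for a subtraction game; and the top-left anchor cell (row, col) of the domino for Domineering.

p1 O@[(1,3,2)]: h0:-1[(0,3,2)]-1* h1:-1[(1,2,2)]-1 h1:-2[(1,1,2)]-1 h1:-3[(1,0,2)]-1 h2:-1[(1,3,1)]-1 h2:-2[(1,3,0)]-1
p2 X@[(0,3,2)]: h1:-1[(0,2,2)]+1* h1:-2[(0,1,2)]-1 h1:-3[(0,0,2)]-1 h2:-1[(0,3,1)]-1 h2:-2[(0,3,0)]-1
p3 O@[(0,2,2)]: h1:-1[(0,1,2)]-1* h1:-2[(0,0,2)]-1 h2:-1[(0,2,1)]-1 h2:-2[(0,2,0)]-1
p4 X@[(0,1,2)]: h1:-1[(0,0,2)]-1 h2:-1[(0,1,1)]+1* h2:-2[(0,1,0)]-1
p5 O@[(0,1,1)]: h1:-1[(0,0,1)]-1* h2:-1[(0,1,0)]-1
p6 X@[(0,0,1)]: h2:-1[(0,0,0)]+1*
p7 O@[(0,0,0)] terminal -1; root [(1,3,2)] d6

PV length from [(1,3,2)]: 6 plies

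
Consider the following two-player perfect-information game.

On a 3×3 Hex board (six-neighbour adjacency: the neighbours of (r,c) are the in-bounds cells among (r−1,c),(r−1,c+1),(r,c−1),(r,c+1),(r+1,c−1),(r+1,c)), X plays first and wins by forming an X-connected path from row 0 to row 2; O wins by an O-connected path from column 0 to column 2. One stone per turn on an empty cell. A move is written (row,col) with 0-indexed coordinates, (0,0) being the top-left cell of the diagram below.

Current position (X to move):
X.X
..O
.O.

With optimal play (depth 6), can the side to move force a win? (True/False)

X winning at [X.X/..O/.O.]: True

p1 X@[X.X/..O/.O.]: (0,1)[XXX/..O/.O.]-1 (1,0)[X.X/X.O/.O.]-1 (1,1)[X.X/.XO/.O.]-1 (2,0)[X.X/..O/XO.]+1* (2,2)[X.X/..O/.OX]-1
p2 O@[X.X/..O/XO.]: (0,1)[XOX/..O/XO.]-1* (1,0)[X.X/O.O/XO.]-1 (1,1)[X.X/.OO/XO.]-1 (2,2)[X.X/..O/XOO]-1
p3 X@[XOX/..O/XO.]: (1,0)[XOX/X.O/XO.]+1* (1,1)[XOX/.XO/XO.]+1 (2,2)[XOX/..O/XOX]+1
p4 O@[XOX/X.O/XO.] terminal -1; root [X.X/..O/.O.] d6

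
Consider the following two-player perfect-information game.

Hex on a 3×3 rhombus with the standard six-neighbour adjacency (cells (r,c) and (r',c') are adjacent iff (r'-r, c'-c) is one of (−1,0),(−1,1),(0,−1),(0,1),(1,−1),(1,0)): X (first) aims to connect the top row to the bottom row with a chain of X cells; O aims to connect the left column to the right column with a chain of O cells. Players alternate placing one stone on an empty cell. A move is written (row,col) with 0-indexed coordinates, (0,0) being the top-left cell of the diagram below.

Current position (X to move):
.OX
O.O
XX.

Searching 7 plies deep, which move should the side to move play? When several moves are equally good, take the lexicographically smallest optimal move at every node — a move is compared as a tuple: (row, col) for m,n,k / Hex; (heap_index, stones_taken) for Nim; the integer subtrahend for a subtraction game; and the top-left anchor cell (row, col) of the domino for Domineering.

[.OX/O.O/XX.] X move#1: (0,0):-1/XOX/O.O/XX., (1,1):+1/.OX/OXO/XX.*, (2,2):-1/.OX/O.O/XXX
[.OX/OXO/XX.] end (terminal -1, O#2); searched .OX/O.O/XX. to 7

X's best at [.OX/O.O/XX.]: (1,1)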